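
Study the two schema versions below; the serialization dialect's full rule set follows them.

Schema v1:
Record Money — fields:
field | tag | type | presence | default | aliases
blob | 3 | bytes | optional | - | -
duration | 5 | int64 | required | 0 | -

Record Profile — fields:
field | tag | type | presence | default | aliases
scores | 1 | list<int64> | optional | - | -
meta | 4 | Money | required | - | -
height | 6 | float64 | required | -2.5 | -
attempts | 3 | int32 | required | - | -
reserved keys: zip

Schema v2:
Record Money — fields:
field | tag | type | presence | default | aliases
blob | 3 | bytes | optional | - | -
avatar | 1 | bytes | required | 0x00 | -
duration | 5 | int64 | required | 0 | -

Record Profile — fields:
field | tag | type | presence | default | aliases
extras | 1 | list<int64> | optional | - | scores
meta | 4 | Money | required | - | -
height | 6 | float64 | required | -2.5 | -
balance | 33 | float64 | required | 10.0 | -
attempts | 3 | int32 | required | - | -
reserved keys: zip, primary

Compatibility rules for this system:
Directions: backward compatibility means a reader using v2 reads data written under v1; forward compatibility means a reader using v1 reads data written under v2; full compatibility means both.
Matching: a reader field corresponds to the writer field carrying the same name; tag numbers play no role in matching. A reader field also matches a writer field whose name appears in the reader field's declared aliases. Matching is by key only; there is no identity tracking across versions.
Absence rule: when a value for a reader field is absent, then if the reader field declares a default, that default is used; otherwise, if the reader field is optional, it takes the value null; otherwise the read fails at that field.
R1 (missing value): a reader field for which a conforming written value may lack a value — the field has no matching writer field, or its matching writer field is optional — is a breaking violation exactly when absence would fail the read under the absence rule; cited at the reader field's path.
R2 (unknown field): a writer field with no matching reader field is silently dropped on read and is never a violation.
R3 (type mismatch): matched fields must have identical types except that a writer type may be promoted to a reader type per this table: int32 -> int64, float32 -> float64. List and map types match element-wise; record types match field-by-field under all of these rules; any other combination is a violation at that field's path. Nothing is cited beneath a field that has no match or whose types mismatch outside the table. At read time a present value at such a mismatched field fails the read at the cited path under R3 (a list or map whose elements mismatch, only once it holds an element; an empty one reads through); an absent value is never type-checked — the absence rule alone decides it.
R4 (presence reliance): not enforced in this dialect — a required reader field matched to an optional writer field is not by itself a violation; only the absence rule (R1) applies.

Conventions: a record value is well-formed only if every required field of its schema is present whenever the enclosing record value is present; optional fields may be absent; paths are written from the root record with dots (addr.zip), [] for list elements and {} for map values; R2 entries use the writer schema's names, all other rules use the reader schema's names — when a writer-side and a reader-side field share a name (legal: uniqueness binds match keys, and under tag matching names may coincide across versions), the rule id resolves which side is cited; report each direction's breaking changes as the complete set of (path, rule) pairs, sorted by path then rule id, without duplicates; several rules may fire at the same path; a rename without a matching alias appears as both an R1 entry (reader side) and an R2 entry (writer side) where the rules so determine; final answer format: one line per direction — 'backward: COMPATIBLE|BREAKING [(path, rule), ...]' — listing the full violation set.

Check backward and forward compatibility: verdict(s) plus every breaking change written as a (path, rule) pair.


arrows below run writer -> reader for Profile
backward for Profile (reader v2, writer v1):
  writer optional, list<int64> -> list<int64>: reader extras maps from writer scores
  writer required, Money -> Money: reader meta maps from writer meta
  writer required, float64 -> float64: reader height maps from writer height
  no writer field matches reader balance
  writer required, int32 -> int32: reader attempts maps from writer attempts
  writer optional, bytes -> bytes: reader meta.blob maps from writer meta.blob
  no writer field matches reader meta.avatar
  writer required, int64 -> int64: reader meta.duration maps from writer meta.duration
  => no violations; backward on Profile: COMPATIBLE
forward for Profile (reader v1, writer v2):
  no writer field matches reader scores
  writer required, Money -> Money: reader meta maps from writer meta
  writer required, float64 -> float64: reader height maps from writer height
  writer required, int32 -> int32: reader attempts maps from writer attempts
  writer field extras has no reader counterpart
  writer field balance has no reader counterpart
  writer optional, bytes -> bytes: reader meta.blob maps from writer meta.blob
  writer required, int64 -> int64: reader meta.duration maps from writer meta.duration
  writer field meta.avatar has no reader counterpart
  => no violations; forward on Profile: COMPATIBLE

backward: COMPATIBLE []; forward: COMPATIBLE []


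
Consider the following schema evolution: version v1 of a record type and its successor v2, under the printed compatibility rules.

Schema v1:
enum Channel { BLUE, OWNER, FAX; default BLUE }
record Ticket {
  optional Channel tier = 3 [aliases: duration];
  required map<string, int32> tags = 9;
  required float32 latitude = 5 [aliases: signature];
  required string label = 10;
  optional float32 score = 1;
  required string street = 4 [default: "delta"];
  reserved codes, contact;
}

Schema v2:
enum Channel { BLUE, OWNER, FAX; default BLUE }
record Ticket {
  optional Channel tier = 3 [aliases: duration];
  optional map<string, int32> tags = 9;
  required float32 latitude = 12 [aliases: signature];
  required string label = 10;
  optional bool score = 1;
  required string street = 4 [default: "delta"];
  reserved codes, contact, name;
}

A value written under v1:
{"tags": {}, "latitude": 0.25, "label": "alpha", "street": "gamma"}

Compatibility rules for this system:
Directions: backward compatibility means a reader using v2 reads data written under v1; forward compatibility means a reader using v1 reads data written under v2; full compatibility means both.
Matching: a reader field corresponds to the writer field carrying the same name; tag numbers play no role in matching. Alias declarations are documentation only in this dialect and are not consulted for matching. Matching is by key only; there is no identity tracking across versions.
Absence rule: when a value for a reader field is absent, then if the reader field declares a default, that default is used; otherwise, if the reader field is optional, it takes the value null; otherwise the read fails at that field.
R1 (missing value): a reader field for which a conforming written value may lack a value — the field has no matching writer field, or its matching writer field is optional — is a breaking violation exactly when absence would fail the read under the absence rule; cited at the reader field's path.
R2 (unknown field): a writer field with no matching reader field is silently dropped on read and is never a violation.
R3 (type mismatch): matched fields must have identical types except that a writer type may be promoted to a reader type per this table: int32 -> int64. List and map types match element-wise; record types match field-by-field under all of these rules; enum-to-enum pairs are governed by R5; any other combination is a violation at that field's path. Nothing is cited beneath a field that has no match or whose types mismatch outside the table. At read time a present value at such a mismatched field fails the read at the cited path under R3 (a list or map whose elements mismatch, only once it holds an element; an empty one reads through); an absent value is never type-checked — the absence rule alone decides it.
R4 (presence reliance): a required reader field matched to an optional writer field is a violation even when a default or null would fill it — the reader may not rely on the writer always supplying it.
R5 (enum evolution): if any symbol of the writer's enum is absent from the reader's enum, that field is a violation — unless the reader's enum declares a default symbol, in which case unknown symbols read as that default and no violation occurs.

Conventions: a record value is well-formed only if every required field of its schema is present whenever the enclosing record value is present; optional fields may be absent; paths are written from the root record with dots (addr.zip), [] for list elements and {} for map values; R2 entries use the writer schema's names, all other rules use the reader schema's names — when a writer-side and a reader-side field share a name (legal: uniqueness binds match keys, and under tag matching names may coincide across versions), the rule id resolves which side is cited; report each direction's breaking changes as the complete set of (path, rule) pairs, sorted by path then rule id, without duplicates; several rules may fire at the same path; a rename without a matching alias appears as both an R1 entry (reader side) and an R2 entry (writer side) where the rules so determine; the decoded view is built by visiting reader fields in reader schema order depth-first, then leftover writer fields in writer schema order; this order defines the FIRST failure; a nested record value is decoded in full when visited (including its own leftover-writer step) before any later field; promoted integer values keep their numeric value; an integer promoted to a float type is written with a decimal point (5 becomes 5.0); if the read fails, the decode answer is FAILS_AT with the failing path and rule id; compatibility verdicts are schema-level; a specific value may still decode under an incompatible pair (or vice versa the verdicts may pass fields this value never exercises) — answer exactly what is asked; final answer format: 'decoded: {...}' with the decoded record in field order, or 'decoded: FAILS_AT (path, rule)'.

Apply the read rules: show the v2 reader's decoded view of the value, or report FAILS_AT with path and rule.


decoded: {"tier": null, "tags": {}, "latitude": 0.25, "label": "alpha", "score": null, "street": "gamma"}

in Ticket below, arrows point writer -> reader
decoding the Ticket value with the v2 reader:
  tier := null (not supplied -> null)
  tags := {}
  latitude := 0.25
  label := "alpha"
  score := null (not supplied -> null)
  street := "gamma"
  => decoded: {"tier": null, "tags": {}, "latitude": 0.25, "label": "alpha", "score": null, "street": "gamma"}
diffs on Ticket not affecting the asked answer:
  field latitude in record Ticket: tag 5 changed to 12 -> no rule fires on it and the decoded Ticket view is identical with or without it
  field tags in record Ticket: required changed to optional -> schema-level compatibility only; this Ticket value's decode is unchanged
  field score in record Ticket: type float32 changed to bool -> schema-level compatibility only; this Ticket value's decode is unchanged


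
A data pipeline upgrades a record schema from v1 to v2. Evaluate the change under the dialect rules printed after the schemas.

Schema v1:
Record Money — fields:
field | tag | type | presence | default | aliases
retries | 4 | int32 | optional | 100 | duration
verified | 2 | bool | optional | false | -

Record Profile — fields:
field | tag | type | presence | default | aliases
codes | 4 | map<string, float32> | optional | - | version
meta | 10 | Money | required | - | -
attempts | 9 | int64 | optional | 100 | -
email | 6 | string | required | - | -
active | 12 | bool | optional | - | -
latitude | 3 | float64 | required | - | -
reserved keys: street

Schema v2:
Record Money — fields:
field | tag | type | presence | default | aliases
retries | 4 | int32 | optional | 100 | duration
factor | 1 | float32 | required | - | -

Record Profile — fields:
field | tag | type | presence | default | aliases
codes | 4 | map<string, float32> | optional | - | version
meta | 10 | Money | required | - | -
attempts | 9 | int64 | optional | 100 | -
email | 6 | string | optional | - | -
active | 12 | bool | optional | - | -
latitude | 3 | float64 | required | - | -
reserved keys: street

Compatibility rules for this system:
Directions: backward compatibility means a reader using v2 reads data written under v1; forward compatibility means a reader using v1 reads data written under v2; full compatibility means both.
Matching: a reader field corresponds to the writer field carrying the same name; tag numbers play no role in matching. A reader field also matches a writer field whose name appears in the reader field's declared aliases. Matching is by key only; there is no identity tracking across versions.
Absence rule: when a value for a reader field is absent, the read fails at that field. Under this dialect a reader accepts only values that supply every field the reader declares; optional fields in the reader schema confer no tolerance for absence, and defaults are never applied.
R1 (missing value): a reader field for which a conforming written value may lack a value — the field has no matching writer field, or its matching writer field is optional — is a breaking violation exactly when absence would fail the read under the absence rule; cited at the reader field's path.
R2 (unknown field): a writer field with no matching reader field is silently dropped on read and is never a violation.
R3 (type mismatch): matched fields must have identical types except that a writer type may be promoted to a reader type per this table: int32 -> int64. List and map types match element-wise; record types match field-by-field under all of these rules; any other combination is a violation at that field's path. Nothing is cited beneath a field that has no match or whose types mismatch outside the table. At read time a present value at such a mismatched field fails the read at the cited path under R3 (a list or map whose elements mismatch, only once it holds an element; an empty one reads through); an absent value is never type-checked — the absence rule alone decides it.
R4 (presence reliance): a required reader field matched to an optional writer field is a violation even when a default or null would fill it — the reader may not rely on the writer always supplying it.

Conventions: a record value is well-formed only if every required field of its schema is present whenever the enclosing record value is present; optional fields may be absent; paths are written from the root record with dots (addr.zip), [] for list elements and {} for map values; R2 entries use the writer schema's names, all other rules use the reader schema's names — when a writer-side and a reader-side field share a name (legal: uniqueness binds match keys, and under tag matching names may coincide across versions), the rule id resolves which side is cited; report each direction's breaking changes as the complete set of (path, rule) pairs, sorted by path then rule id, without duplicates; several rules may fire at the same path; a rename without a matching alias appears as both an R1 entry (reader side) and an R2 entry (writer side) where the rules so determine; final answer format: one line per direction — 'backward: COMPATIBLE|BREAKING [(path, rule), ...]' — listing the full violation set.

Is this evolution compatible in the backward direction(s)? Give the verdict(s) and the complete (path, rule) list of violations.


backward: BREAKING [(active, R1), (attempts, R1), (codes, R1), (meta.factor, R1), (meta.retries, R1)]

the writer's type comes first in each Profile pair
backward analysis of Profile with v2 as reader and v1 as writer:
  codes: map<string, float32> -> map<string, float32>, writer optional; from codes
  meta: Money -> Money, writer required; from meta
  attempts: int64 -> int64, writer optional; from attempts
  email: string -> string, writer required; from email
  active: bool -> bool, writer optional; from active
  latitude: float64 -> float64, writer required; from latitude
  meta.retries: int32 -> int32, writer optional; from meta.retries
  no writer field matches reader meta.factor
  writer meta.verified: unknown to reader
  breaking: (active, R1)
  breaking: (attempts, R1)
  breaking: (codes, R1)
  breaking: (meta.factor, R1)
  breaking: (meta.retries, R1)
  => backward verdict for Profile: BREAKING, 5 violation(s)
the other Profile changes do not affect what is asked:
  field email in record Profile: required changed to optional -> matters only for Profile's forward compatibility — outside the asked direction


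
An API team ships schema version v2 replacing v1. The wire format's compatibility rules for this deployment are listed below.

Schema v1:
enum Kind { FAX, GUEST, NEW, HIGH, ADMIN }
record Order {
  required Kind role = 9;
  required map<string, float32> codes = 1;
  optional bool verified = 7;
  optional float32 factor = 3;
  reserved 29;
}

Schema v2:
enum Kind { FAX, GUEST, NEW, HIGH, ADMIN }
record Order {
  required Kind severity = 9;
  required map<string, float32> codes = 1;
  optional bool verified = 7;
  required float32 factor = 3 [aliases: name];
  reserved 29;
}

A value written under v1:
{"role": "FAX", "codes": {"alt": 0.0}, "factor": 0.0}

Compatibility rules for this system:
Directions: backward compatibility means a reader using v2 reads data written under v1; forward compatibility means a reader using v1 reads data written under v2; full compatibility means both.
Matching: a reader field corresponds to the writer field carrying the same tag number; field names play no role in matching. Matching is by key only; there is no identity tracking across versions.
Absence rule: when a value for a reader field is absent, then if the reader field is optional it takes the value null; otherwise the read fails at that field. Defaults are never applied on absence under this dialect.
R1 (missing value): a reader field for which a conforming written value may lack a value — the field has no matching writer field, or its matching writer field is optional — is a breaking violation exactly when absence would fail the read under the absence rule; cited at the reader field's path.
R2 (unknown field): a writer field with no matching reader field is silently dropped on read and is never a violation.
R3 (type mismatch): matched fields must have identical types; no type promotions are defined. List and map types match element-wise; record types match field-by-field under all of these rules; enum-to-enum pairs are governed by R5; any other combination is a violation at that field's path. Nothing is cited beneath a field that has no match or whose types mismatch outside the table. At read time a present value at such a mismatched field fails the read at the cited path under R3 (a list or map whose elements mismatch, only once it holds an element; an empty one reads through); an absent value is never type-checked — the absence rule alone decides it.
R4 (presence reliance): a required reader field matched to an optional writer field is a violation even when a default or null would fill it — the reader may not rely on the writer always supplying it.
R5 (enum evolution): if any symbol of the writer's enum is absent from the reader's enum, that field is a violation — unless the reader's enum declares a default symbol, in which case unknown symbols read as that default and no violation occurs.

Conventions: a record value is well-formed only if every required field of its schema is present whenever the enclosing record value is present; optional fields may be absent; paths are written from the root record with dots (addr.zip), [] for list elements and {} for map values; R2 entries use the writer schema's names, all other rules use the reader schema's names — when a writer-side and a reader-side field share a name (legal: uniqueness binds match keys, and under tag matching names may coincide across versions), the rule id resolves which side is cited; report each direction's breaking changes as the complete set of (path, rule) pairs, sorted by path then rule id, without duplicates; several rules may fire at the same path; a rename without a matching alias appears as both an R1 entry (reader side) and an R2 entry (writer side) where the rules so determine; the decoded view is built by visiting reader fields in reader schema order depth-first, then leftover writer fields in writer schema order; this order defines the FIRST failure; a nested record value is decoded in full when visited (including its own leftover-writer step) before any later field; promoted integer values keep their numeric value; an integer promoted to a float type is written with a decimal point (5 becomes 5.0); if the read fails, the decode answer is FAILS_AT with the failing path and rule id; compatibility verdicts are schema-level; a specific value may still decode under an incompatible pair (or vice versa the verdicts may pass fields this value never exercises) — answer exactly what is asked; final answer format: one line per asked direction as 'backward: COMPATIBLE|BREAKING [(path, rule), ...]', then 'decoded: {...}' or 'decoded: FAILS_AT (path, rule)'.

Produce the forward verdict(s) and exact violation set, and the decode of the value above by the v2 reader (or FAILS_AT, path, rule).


forward: COMPATIBLE []; decoded: {"severity": "FAX", "codes": {"alt": 0.0}, "verified": null, "factor": 0.0}

arrows below run writer -> reader for Order
forward analysis of Order with v1 as reader and v2 as writer:
  role <- severity (Kind -> Kind, writer required)
  codes <- codes (map<string, float32> -> map<string, float32>, writer required)
  verified <- verified (bool -> bool, writer optional)
  factor <- factor (float32 -> float32, writer required)
  => forward: COMPATIBLE
decoding the Order value with the v2 reader:
  severity := "FAX" (from writer role)
  codes := {"alt": 0.0}
  verified := null (not supplied -> null)
  factor := 0.0
  => decoded: {"severity": "FAX", "codes": {"alt": 0.0}, "verified": null, "factor": 0.0}
diffs on Order not affecting the asked answer:
  field factor in record Order: optional changed to required -> fires only in the backward direction of Order, which is not asked here


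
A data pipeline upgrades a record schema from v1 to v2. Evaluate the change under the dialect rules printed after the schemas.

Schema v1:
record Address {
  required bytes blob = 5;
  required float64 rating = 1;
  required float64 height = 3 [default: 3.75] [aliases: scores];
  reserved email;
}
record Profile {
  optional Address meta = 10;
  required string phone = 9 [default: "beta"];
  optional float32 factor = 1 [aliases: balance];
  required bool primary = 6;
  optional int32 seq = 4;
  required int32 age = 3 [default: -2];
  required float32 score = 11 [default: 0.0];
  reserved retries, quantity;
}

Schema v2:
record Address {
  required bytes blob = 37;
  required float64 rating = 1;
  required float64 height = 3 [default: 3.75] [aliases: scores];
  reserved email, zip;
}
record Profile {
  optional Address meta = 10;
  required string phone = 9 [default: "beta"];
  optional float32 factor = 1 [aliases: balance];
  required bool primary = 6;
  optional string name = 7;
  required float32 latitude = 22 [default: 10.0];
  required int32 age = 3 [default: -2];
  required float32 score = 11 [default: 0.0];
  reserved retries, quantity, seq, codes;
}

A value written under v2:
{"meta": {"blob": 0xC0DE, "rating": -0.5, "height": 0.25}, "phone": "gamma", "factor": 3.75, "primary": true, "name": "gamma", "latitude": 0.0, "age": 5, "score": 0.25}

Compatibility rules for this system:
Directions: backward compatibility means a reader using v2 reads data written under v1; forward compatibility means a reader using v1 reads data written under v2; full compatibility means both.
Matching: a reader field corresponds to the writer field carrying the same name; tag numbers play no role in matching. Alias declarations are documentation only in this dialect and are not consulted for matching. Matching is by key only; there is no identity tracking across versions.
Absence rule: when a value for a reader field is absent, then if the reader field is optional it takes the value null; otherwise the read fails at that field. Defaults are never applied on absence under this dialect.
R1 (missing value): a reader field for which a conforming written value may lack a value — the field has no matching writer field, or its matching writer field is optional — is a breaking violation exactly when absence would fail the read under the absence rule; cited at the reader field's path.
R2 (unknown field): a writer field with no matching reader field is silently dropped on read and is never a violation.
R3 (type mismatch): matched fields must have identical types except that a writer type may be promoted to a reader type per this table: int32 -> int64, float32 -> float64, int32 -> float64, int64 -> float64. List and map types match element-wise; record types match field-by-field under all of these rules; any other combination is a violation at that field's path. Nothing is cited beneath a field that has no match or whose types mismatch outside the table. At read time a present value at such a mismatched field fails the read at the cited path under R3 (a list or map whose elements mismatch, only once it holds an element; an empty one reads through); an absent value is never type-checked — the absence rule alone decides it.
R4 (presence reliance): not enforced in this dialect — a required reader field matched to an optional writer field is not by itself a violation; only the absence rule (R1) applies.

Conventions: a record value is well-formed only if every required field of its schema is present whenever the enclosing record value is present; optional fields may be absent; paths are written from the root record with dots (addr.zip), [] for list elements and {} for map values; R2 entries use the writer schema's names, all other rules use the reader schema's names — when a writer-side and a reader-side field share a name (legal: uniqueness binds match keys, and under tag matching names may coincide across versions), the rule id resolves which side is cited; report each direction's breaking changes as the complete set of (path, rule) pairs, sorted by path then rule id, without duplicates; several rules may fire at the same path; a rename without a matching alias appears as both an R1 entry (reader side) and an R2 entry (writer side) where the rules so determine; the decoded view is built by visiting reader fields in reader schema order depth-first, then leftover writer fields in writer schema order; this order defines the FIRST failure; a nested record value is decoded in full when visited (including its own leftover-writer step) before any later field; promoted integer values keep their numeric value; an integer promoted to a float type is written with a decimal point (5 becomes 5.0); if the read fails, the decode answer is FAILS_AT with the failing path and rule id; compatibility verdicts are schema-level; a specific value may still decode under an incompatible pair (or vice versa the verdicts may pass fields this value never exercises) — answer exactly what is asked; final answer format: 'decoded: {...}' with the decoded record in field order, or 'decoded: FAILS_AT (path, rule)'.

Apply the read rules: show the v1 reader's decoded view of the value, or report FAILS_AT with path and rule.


decoded: {"meta": {"blob": 0xC0DE, "rating": -0.5, "height": 0.25}, "phone": "gamma", "factor": 3.75, "primary": true, "seq": null, "age": 5, "score": 0.25}

arrows below run writer -> reader for Profile
decode (reader v1):
  meta.blob := 0xC0DE
  meta.rating := -0.5
  meta.height := 0.25
  phone := "gamma"
  factor := 3.75
  primary := true
  seq := null (absent, optional -> null)
  age := 5
  score := 0.25
  writer name: unknown -> dropped
  writer latitude: unknown -> dropped
  => decoded: {"meta": {"blob": 0xC0DE, "rating": -0.5, "height": 0.25}, "phone": "gamma", "factor": 3.75, "primary": true, "seq": null, "age": 5, "score": 0.25}
ruling out the remaining Profile differences:
  field blob in record Address: tag 5 changed to 37 -> inert under this dialect — no rule fires on Profile and the result does not move
  removed field seq from record Profile (its key "seq" joins the reserved list) -> inert under this dialect — no rule fires on Profile and the result does not move
  added field name to record Profile: optional string, tag 7 (in v2 it sits immediately before age) -> inert under this dialect — no rule fires on Profile and the result does not move
  added field latitude to record Profile: required float32, tag 22, default 10.0 (in v2 it sits immediately before age) -> affects the rule determinations only; this particular Profile value decodes identically


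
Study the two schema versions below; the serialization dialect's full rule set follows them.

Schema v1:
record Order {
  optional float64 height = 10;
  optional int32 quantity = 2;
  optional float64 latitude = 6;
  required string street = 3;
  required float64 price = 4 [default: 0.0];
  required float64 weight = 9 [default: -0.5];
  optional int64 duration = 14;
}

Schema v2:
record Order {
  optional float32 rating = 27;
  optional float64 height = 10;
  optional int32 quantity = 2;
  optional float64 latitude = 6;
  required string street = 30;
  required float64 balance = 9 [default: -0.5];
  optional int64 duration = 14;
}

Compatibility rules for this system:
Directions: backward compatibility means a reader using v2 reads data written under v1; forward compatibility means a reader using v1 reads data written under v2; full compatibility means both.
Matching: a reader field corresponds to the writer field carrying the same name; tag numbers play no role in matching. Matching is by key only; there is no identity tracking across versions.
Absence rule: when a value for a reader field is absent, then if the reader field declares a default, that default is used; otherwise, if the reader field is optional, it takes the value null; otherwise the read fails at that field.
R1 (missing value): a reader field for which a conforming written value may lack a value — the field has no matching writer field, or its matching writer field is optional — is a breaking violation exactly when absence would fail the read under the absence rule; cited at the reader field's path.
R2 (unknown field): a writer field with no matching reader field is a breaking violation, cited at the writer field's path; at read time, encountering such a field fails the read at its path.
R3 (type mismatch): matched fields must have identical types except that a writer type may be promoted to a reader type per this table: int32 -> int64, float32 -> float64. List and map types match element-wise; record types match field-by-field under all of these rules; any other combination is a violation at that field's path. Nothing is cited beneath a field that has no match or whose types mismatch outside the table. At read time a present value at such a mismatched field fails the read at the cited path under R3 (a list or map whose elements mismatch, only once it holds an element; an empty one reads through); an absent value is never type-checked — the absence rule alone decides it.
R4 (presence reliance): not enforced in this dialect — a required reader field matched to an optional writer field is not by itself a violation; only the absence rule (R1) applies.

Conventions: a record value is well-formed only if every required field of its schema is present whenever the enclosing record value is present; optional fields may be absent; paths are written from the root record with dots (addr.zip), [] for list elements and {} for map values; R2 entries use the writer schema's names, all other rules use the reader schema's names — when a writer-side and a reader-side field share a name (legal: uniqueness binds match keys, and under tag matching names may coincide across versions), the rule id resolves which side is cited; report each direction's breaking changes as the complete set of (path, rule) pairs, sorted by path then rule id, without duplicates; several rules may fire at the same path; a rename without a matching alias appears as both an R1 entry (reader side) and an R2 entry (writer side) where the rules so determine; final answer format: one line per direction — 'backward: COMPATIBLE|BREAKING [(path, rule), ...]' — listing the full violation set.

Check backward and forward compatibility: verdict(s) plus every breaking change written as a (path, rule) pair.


backward: BREAKING [(price, R2), (weight, R2)]; forward: BREAKING [(balance, R2), (rating, R2)]

each type pair in Order: writer, then reader
backward analysis of Order with v2 as reader and v1 as writer:
  no writer field matches reader rating
  height: float64 -> float64, writer optional; from height
  quantity: int32 -> int32, writer optional; from quantity
  latitude: float64 -> float64, writer optional; from latitude
  street: string -> string, writer required; from street
  no writer field matches reader balance
  duration: int64 -> int64, writer optional; from duration
  writer price: unknown to reader
  writer weight: unknown to reader
  violation R2 at price
  violation R2 at weight
  backward on Order therefore BREAKING (2)
forward analysis of Order with v1 as reader and v2 as writer:
  height: float64 -> float64, writer optional; from height
  quantity: int32 -> int32, writer optional; from quantity
  latitude: float64 -> float64, writer optional; from latitude
  street: string -> string, writer required; from street
  no writer field matches reader price
  no writer field matches reader weight
  duration: int64 -> int64, writer optional; from duration
  writer rating: unknown to reader
  writer balance: unknown to reader
  violation R2 at balance
  violation R2 at rating
  forward on Order therefore BREAKING (2)


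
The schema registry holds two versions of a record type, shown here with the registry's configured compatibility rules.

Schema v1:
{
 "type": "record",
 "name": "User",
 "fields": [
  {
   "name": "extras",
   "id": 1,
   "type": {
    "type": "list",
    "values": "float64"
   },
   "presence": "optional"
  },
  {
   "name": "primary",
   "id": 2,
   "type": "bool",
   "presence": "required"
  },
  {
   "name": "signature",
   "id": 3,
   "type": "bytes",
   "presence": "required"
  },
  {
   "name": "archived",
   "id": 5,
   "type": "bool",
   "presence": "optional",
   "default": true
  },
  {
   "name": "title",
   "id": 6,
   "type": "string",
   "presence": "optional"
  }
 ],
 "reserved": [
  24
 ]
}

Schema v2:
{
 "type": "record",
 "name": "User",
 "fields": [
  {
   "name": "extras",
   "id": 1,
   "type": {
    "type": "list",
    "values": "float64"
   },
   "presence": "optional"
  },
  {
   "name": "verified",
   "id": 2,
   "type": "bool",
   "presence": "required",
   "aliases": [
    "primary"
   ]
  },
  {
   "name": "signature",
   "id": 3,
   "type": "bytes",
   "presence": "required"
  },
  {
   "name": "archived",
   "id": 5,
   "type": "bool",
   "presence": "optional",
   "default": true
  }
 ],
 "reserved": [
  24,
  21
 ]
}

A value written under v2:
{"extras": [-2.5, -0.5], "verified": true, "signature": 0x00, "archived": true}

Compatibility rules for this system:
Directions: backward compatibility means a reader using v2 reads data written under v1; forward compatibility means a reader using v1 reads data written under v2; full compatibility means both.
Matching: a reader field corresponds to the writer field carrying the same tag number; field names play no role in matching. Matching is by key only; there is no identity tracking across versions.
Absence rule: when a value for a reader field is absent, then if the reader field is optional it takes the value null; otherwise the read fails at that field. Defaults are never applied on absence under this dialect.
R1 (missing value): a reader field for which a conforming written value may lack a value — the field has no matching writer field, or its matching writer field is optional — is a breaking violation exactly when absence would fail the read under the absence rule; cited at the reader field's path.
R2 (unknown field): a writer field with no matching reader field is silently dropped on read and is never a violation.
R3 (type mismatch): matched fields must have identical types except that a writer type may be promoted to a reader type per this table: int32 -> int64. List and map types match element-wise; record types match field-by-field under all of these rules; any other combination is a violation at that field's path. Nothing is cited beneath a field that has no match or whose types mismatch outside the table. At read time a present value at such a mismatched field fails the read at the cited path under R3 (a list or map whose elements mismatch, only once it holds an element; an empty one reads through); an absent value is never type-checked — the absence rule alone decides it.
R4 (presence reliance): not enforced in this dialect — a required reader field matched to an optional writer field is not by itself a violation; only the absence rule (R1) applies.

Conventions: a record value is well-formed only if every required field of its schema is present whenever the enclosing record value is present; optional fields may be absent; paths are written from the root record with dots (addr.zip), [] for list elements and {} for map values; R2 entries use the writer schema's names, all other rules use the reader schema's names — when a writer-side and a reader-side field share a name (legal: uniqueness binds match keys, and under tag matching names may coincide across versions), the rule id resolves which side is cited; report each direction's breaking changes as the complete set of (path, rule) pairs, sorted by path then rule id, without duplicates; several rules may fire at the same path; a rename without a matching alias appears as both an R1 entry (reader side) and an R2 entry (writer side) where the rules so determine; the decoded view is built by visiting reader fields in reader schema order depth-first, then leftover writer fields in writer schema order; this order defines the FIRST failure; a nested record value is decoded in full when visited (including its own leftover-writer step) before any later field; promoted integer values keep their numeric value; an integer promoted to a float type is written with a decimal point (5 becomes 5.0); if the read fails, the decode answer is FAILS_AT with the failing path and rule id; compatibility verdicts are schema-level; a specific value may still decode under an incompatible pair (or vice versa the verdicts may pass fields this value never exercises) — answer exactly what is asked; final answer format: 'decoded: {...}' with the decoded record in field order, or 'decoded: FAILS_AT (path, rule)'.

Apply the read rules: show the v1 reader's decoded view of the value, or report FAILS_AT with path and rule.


the writer's type comes first in each User pair
migrating the User value to v1:
  extras := [-2.5, -0.5]
  primary := true (from writer verified)
  signature := 0x00
  archived := true
  title := null (absent, optional -> null)
  => decoded: {"extras": [-2.5, -0.5], "primary": true, "signature": 0x00, "archived": true, "title": null}
remaining User differences; none change what is asked:
  renamed field primary to verified in record User (alias primary declared on the renamed field) -> triggers nothing under the printed rules; the User answer is the same either way
  removed field title from record User -> triggers nothing under the printed rules; the User answer is the same either way

decoded: {"extras": [-2.5, -0.5], "primary": true, "signature": 0x00, "archived": true, "title": null}


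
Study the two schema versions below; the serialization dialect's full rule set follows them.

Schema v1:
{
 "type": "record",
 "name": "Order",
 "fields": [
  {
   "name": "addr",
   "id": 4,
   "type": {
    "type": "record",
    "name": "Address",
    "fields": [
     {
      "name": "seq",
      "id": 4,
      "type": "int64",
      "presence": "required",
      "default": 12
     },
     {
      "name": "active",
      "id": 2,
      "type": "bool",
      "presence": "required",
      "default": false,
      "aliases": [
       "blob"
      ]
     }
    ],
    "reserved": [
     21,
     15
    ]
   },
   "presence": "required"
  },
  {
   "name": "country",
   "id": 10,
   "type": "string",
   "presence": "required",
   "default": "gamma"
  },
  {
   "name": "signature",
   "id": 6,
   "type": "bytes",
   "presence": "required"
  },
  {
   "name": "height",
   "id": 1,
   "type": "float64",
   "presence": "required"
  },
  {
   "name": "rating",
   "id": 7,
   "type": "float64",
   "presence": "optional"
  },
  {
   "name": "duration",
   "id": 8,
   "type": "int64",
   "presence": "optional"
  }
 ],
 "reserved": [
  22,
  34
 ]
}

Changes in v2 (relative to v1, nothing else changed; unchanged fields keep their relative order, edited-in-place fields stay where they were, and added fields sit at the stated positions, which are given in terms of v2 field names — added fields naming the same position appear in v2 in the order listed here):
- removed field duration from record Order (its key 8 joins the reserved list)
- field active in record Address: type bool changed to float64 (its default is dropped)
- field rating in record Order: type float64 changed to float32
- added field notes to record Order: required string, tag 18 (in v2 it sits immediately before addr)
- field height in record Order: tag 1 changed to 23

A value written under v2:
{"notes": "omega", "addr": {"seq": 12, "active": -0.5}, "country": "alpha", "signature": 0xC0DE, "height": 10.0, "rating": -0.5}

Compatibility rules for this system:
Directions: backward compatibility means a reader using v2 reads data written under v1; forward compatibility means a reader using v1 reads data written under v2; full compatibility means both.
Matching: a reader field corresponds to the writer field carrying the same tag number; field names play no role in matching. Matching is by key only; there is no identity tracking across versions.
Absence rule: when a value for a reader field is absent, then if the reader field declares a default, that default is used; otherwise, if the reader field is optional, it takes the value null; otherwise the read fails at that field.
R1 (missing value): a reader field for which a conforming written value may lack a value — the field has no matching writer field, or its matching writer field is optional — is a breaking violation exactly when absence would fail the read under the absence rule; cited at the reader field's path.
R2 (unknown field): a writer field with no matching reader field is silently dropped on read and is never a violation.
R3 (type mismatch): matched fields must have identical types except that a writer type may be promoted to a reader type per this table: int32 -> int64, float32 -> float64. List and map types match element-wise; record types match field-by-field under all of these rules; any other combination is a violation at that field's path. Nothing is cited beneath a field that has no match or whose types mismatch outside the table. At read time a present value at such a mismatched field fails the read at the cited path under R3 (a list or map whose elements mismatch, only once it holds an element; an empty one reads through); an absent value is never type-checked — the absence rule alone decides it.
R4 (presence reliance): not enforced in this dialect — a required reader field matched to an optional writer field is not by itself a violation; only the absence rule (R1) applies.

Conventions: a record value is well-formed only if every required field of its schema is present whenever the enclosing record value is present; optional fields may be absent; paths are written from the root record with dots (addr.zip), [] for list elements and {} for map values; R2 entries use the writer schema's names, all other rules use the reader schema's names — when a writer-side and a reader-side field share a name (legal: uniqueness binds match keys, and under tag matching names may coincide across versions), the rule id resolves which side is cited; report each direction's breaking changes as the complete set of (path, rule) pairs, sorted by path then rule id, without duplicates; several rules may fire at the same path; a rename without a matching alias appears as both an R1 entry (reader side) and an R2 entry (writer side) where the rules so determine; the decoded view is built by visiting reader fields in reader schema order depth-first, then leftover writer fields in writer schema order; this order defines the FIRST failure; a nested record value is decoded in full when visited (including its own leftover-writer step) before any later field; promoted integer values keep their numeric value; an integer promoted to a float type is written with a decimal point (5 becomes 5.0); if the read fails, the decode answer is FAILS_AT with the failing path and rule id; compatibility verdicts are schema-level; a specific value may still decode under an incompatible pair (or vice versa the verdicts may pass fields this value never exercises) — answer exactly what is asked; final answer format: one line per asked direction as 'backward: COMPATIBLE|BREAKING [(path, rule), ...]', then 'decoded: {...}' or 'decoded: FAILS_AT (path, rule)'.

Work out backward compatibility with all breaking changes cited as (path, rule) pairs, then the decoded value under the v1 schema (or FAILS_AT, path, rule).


backward: BREAKING [(addr.active, R3), (height, R1), (notes, R1), (rating, R3)]; decoded: FAILS_AT (addr.active, R3)

in Order below, arrows point writer -> reader
backward pass over Order, reader schema v2, writer schema v1:
  no writer field matches reader notes
  addr: Address -> Address, writer required; from addr
  country: string -> string, writer required; from country
  signature: bytes -> bytes, writer required; from signature
  no writer field matches reader height
  rating: float64 -> float32, writer optional; from rating
  writer field height has no reader counterpart
  writer field duration has no reader counterpart
  addr.seq: int64 -> int64, writer required; from addr.seq
  addr.active: bool -> float64, writer required; from addr.active
  R3 fires at addr.active
  R1 fires at height
  R1 fires at notes
  R3 fires at rating
  => backward: BREAKING (4)
decoding the Order value with the v1 reader:
  addr.seq := 12
  read fails at addr.active under R3
  => FAILS_AT (addr.active, R3)
remaining Order differences; none change what is asked:
  removed field duration from record Order (its key 8 joins the reserved list) -> no rule fires on it in Order's dialect; the asked verdict holds
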